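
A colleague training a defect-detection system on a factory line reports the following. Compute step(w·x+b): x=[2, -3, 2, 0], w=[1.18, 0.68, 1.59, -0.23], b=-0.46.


z = (2)·(1.18) + (-3)·(0.68) + (2)·(1.59) + (0)·(-0.23) - 0.46
  = 3.04
step(z) = 1 (z≥0)

1


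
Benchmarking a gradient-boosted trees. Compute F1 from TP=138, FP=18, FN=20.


Precision = 138/156 = 0.8846
Recall = 138/158 = 0.8734
F1 = 2·P·R/(P+R) = 2·TP/(2·TP+FP+FN) = 276/(276+18+20) = 276/314 = 0.879

0.879


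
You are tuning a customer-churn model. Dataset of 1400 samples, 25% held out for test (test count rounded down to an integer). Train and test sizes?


Test = ⌊1400·25/100⌋ = 350
Train = 1400 - 350 = 1050

Train: 1050, Test: 350


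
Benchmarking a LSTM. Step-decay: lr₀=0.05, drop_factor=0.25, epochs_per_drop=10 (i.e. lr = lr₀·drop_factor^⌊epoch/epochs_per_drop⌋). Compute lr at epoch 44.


n_drops = ⌊44/10⌋ = 4
lr = 0.05·0.25^4 = 0.05·0.00390625 = 0.0001953125

0.0001953125


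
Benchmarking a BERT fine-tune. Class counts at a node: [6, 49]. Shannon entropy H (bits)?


Probabilities: [6/55, 49/55] ≈ [0.1091, 0.8909]
H = -((6/55)·log₂(6/55) + (49/55)·log₂(49/55))
  = 0.4972 bits

0.4972 bits


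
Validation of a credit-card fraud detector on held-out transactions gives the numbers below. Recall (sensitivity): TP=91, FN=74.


Recall = TP/(TP+FN)
= 91/(91+74)
= 91/165 = 55.15%

55.15%


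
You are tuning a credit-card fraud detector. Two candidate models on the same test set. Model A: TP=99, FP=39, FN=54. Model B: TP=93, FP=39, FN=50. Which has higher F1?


Model A: P=99/138=0.7174, R=99/153=0.6471, F1=2PR/(P+R)=2TP/(2TP+FP+FN)=198/291=0.6804
Model B: P=93/132=0.7045, R=93/143=0.6503, F1=2PR/(P+R)=2TP/(2TP+FP+FN)=186/275=0.6764
0.6804 > 0.6764 → Model A

Model A


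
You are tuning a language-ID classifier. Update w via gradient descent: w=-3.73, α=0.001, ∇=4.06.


w_new = w - α·∇
= -3.73 - 0.001·4.06
= -3.73 - 0.00406
= -3.73406

-3.73406


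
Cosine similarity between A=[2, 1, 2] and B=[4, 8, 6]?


A·B = 2·4 + 1·8 + 2·6 = 28
‖A‖ = √9 = 3, ‖B‖ = √116 = 10.7703
cos = 28/(√9·√116) = 28/√1044 = 0.8666

0.8666


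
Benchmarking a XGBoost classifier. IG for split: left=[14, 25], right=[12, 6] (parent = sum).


Parent = [26, 31], H_parent = 0.9944
H_left = 0.9418 (n=39), H_right = 0.9183 (n=18)
H_children = (39/57)·0.9418 + (18/57)·0.9183 = 0.9344
IG = 0.9944 - 0.9344 = 0.06

0.06


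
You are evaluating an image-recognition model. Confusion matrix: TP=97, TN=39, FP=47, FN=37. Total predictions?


Total = TP + TN + FP + FN
= 97 + 39 + 47 + 37
= 220
(Predicted positive: 144, predicted negative: 76)

220


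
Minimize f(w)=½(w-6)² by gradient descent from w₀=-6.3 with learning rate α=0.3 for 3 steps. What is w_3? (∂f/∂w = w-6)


step 1: grad = -6.3-6 = -12.3; w = -6.3 - 0.3·(-12.3) = -2.61
step 2: grad = -2.61-6 = -8.61; w = -2.61 - 0.3·(-8.61) = -0.027
step 3: grad = -0.027-6 = -6.027; w = -0.027 - 0.3·(-6.027) = 1.7811

1.7811


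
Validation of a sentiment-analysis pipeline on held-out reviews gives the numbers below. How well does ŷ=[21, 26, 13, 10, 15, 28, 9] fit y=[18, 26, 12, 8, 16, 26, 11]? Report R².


ȳ = 16.7143
SS_res = Σ(y-ŷ)² = 23
SS_tot = Σ(y-ȳ)² = 305.43
R² = 1 - SS_res/SS_tot = 1 - 0.0753 = 0.9247

0.9247


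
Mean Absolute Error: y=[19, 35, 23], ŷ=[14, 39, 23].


Absolute errors: |19-14|=5, |35-39|=4, |23-23|=0
Sum = 9
MAE = 9/3 = 3

3


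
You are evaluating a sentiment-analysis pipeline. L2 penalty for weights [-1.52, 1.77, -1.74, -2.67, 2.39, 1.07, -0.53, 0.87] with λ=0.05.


‖w‖₂² = (-1.52)² + (1.77)² + (-1.74)² + (-2.67)² + (2.39)² + (1.07)² + (-0.53)² + (0.87)²
     = 2.3104 + 3.1329 + 3.0276 + 7.1289 + 5.7121 + 1.1449 + 0.2809 + 0.7569
     = 23.4946
λ·‖w‖₂² = 0.05·23.4946 = 1.17473

1.17473


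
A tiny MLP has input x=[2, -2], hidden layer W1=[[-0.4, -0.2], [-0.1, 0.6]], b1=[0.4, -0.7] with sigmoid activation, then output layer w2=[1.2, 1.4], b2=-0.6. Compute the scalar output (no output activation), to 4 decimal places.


z1[0] = (-0.4)·(2) + (-0.2)·(-2) + 0.4 = 0.0
z1[1] = (-0.1)·(2) + (0.6)·(-2) - 0.7 = -2.1
h = sigmoid(z1) = [0.5, 0.1091]
output = (1.2)·(0.5) + (1.4)·(0.1091) - 0.6 = 0.1527

0.1527


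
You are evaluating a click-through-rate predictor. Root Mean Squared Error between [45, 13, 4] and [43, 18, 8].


MSE = 45/3 = 15
RMSE = √(45/3) = 3.873

3.873


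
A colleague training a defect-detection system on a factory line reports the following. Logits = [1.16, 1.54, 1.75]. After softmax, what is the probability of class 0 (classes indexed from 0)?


Exponentials: e^1.16=3.1899, e^1.54=4.6646, e^1.75=5.7546
Sum = 13.6091
Softmax = [0.2344, 0.3428, 0.4228]
p[0] = 3.1899/13.6091 = 0.2344

0.2344


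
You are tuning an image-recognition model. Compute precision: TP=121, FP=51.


Precision = TP/(TP+FP)
= 121/(121+51)
= 121/172 = 70.35%

70.35%


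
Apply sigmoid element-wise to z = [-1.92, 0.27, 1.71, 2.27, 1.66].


σ(-1.92) = 1/(1+e^1.92) = 0.1279
σ(0.27) = 1/(1+e^-0.27) = 0.5671
σ(1.71) = 1/(1+e^-1.71) = 0.8468
σ(2.27) = 1/(1+e^-2.27) = 0.9064
σ(1.66) = 1/(1+e^-1.66) = 0.8402
result = [0.1279, 0.5671, 0.8468, 0.9064, 0.8402]

[0.1279, 0.5671, 0.8468, 0.9064, 0.8402]


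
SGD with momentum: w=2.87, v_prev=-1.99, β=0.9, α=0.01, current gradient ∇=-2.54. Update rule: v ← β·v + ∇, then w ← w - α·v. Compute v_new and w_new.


v_new = 0.9·-1.99 - 2.54 = -1.791 - 2.54 = -4.331
w_new = 2.87 - 0.01·-4.331 = 2.87 + 0.04331 = 2.91331

v_new=-4.331, w_new=2.91331


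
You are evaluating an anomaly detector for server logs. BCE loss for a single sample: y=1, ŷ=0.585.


BCE = -[y·ln(p) + (1-y)·ln(1-p)]
= -1·ln(0.585) - 0
= -ln(0.585) = 0.5361

0.5361


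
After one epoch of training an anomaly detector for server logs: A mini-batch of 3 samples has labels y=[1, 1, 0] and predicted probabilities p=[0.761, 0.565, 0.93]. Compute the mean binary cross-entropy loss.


L[0] = -ln(0.761) = 0.2731
L[1] = -ln(0.565) = 0.5709
L[2] = -ln(1-0.93) = -ln(0.07) = 2.6593
mean = (0.2731 + 0.5709 + 2.6593)/3 = 1.1678

1.1678


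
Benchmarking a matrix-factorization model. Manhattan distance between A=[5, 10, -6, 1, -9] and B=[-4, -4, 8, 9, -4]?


d = |5+ 4| + |10+ 4| + |-6-8| + |1-9| + |-9+ 4|
  = 9 + 14 + 14 + 8 + 5
  = 50

50


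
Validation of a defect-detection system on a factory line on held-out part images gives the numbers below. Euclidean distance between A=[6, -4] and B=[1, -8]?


d = √((6-1)² + (-4+ 8)²)
  = √(25 + 16)
  = √41 = 6.4031

6.4031


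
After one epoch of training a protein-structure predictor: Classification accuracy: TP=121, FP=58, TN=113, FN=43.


Accuracy = (TP+TN)/(TP+TN+FP+FN)
= (121+113)/(335)
= 234/335 = 69.85%

69.85%


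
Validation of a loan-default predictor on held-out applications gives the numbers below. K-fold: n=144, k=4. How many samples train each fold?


Fold size = 144/4 = 36
Training per fold = 144 - 36 = 108

108


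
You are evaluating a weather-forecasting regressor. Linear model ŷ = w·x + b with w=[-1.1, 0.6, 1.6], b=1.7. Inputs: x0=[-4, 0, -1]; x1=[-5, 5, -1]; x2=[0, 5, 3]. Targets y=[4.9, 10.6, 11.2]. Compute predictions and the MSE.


ŷ0 = (-1.1)·(-4) + (0.6)·(0) + (1.6)·(-1) + 1.7 = 4.5
ŷ1 = (-1.1)·(-5) + (0.6)·(5) + (1.6)·(-1) + 1.7 = 8.6
ŷ2 = (-1.1)·(0) + (0.6)·(5) + (1.6)·(3) + 1.7 = 9.5
errors² = [0.16, 4.0, 2.89]
MSE = 7.0500/3 = 2.35

2.35


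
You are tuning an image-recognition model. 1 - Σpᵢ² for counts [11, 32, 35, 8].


Probabilities: [11/86, 32/86, 35/86, 8/86] ≈ [0.1279, 0.3721, 0.407, 0.093]
Σpᵢ² = (121 + 1024 + 1225 + 64)/86² = 2434/7396
Gini = 1 - Σpᵢ² = 1 - 2434/7396 = 0.6709

0.6709


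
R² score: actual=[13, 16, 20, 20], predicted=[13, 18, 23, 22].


ȳ = 17.25
SS_res = Σ(y-ŷ)² = 17
SS_tot = Σ(y-ȳ)² = 34.75
R² = 1 - SS_res/SS_tot = 1 - 0.4892 = 0.5108

0.5108


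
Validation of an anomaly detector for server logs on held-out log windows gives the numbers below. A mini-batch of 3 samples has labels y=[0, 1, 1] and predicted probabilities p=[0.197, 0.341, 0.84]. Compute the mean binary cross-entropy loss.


L[0] = -ln(1-0.197) = -ln(0.803) = 0.2194
L[1] = -ln(0.341) = 1.0759
L[2] = -ln(0.84) = 0.1744
mean = (0.2194 + 1.0759 + 0.1744)/3 = 0.4899

0.4899


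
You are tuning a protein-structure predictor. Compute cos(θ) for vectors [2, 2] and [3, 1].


A·B = 2·3 + 2·1 = 8
‖A‖ = √8 = 2.8284, ‖B‖ = √10 = 3.1623
cos = 8/(√8·√10) = 8/√80 = 0.8944

0.8944


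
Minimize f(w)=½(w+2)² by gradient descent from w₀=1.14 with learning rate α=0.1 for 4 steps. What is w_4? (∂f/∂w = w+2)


step 1: grad = 1.14+2 = 3.14; w = 1.14 - 0.1·(3.14) = 0.826
step 2: grad = 0.826+2 = 2.826; w = 0.826 - 0.1·(2.826) = 0.5434
step 3: grad = 0.5434+2 = 2.5434; w = 0.5434 - 0.1·(2.5434) = 0.28906
step 4: grad = 0.28906+2 = 2.28906; w = 0.28906 - 0.1·(2.28906) = 0.060154

0.060154


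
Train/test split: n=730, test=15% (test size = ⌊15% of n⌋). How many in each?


Test = ⌊730·15/100⌋ = 109
Train = 730 - 109 = 621

Train: 621, Test: 109


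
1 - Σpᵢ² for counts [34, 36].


Probabilities: [34/70, 36/70] ≈ [0.4857, 0.5143]
Σpᵢ² = (1156 + 1296)/70² = 2452/4900
Gini = 1 - Σpᵢ² = 1 - 2452/4900 = 0.4996

0.4996


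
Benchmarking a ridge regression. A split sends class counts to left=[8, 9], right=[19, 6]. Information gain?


Parent = [27, 15], H_parent = 0.9403
H_left = 0.9975 (n=17), H_right = 0.795 (n=25)
H_children = (17/42)·0.9975 + (25/42)·0.795 = 0.877
IG = 0.9403 - 0.877 = 0.0633

0.0633


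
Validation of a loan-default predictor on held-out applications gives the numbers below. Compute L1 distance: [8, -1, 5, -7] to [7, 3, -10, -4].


d = |8-7| + |-1-3| + |5+ 10| + |-7+ 4|
  = 1 + 4 + 15 + 3
  = 23

23


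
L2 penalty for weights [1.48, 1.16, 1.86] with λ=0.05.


‖w‖₂² = (1.48)² + (1.16)² + (1.86)²
     = 2.1904 + 1.3456 + 3.4596
     = 6.9956
λ·‖w‖₂² = 0.05·6.9956 = 0.34978

0.34978


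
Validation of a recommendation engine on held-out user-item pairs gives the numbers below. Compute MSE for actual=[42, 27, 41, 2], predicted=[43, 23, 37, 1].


Squared errors: (42-43)²=1, (27-23)²=16, (41-37)²=16, (2-1)²=1
Sum = 34
MSE = 34/4 = 17/2

17/2


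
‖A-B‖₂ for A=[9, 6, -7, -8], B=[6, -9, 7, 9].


d = √((9-6)² + (6+ 9)² + (-7-7)² + (-8-9)²)
  = √(9 + 225 + 196 + 289)
  = √719 = 26.8142

26.8142


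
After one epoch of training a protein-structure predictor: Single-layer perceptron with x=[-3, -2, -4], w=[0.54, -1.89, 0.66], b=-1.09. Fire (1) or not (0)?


z = (-3)·(0.54) + (-2)·(-1.89) + (-4)·(0.66) - 1.09
  = -1.57
step(z) = 0 (z<0)

0


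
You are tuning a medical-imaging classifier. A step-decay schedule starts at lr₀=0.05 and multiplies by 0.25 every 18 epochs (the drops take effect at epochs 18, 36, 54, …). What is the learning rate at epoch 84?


n_drops = ⌊84/18⌋ = 4
lr = 0.05·0.25^4 = 0.05·0.00390625 = 0.0001953125

0.0001953125


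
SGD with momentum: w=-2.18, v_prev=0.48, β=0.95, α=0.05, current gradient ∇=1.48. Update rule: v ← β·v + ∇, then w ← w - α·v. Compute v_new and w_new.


v_new = 0.95·0.48 + 1.48 = 0.456 + 1.48 = 1.936
w_new = -2.18 - 0.05·1.936 = -2.18 - 0.0968 = -2.2768

v_new=1.936, w_new=-2.2768


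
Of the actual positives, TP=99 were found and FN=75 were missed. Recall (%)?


Recall = TP/(TP+FN)
= 99/(99+75)
= 99/174 = 56.9%

56.9%


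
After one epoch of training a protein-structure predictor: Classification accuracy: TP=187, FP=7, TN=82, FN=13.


Accuracy = (TP+TN)/(TP+TN+FP+FN)
= (187+82)/(289)
= 269/289 = 93.08%

93.08%


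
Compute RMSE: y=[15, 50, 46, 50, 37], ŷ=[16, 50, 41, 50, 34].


MSE = 35/5 = 7
RMSE = √(35/5) = 2.6458

2.6458


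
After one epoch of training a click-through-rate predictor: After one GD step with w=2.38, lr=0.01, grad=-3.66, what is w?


w_new = w - α·∇
= 2.38 - 0.01·-3.66
= 2.38 + 0.0366
= 2.4166

2.4166


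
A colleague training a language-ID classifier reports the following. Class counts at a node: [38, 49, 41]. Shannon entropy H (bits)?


Probabilities: [38/128, 49/128, 41/128] ≈ [0.2969, 0.3828, 0.3203]
H = -((38/128)·log₂(38/128) + (49/128)·log₂(49/128) + (41/128)·log₂(41/128))
  = 1.5765 bits

1.5765 bits


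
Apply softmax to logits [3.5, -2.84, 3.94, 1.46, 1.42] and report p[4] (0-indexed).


Exponentials: e^3.5=33.1155, e^-2.84=0.0584, e^3.94=51.4186, e^1.46=4.306, e^1.42=4.1371
Sum = 93.0356
Softmax = [0.3559, 0.0006, 0.5527, 0.0463, 0.0445]
p[4] = 4.1371/93.0356 = 0.0445

0.0445


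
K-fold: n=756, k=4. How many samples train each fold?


Fold size = 756/4 = 189
Training per fold = 756 - 189 = 567

567


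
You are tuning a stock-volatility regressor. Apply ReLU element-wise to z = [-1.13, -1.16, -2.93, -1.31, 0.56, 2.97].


ReLU(-1.13) = max(0, -1.13) = 0.0
ReLU(-1.16) = max(0, -1.16) = 0.0
ReLU(-2.93) = max(0, -2.93) = 0.0
ReLU(-1.31) = max(0, -1.31) = 0.0
ReLU(0.56) = max(0, 0.56) = 0.56
ReLU(2.97) = max(0, 2.97) = 2.97
result = [0.0, 0.0, 0.0, 0.0, 0.56, 2.97]

[0.0, 0.0, 0.0, 0.0, 0.56, 2.97]


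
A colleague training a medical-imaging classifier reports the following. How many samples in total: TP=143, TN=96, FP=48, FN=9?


Total = TP + TN + FP + FN
= 143 + 96 + 48 + 9
= 296
(Predicted positive: 191, predicted negative: 105)

296


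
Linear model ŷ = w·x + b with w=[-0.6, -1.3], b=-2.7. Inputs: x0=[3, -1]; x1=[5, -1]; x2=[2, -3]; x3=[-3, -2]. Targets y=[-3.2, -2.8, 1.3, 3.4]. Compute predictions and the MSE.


ŷ0 = (-0.6)·(3) + (-1.3)·(-1) - 2.7 = -3.2
ŷ1 = (-0.6)·(5) + (-1.3)·(-1) - 2.7 = -4.4
ŷ2 = (-0.6)·(2) + (-1.3)·(-3) - 2.7 = 0.0
ŷ3 = (-0.6)·(-3) + (-1.3)·(-2) - 2.7 = 1.7
errors² = [0.0, 2.56, 1.69, 2.89]
MSE = 7.1400/4 = 1.785

1.785


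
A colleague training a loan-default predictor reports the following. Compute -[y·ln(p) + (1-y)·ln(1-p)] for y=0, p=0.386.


BCE = -[y·ln(p) + (1-y)·ln(1-p)]
= -0 - 1·ln(1-0.386)
= -ln(0.614) = 0.4878

0.4878


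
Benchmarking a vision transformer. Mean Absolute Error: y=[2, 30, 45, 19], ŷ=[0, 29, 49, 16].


Absolute errors: |2-0|=2, |30-29|=1, |45-49|=4, |19-16|=3
Sum = 10
MAE = 10/4 = 5/2

5/2


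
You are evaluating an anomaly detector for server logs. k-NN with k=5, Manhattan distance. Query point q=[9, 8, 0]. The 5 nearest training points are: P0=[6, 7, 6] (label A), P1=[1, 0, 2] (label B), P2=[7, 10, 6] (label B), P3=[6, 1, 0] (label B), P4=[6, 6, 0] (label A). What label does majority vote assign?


d(q,P0) = 10  (label A)
d(q,P1) = 18  (label B)
d(q,P2) = 10  (label B)
d(q,P3) = 10  (label B)
d(q,P4) = 5  (label A)
Votes: A=2, B=3
Majority → B

B


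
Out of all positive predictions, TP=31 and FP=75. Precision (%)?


Precision = TP/(TP+FP)
= 31/(31+75)
= 31/106 = 29.25%

29.25%


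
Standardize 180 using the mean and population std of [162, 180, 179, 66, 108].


μ = 139, σ = 44.9444
z = (180 - 139)/44.9444 = 0.9122

0.9122


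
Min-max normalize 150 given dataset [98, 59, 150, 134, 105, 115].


min=59, max=150
(150-59)/(150-59) = 91/91 = 1.0

1.0


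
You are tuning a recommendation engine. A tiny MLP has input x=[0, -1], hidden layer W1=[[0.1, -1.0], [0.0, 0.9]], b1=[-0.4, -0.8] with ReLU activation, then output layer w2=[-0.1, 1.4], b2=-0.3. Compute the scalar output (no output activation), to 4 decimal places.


z1[0] = (0.1)·(0) + (-1.0)·(-1) - 0.4 = 0.6
z1[1] = (0.0)·(0) + (0.9)·(-1) - 0.8 = -1.7
h = ReLU(z1) = [0.6, 0.0]
output = (-0.1)·(0.6) + (1.4)·(0.0) - 0.3 = -0.36

-0.36


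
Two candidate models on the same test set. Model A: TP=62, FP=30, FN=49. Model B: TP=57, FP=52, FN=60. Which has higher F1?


Model A: P=62/92=0.6739, R=62/111=0.5586, F1=2PR/(P+R)=2TP/(2TP+FP+FN)=124/203=0.6108
Model B: P=57/109=0.5229, R=57/117=0.4872, F1=2PR/(P+R)=2TP/(2TP+FP+FN)=114/226=0.5044
0.6108 > 0.5044 → Model A

Model A


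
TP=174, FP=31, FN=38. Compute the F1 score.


Precision = 174/205 = 0.8488
Recall = 174/212 = 0.8208
F1 = 2·P·R/(P+R) = 2·TP/(2·TP+FP+FN) = 348/(348+31+38) = 348/417 = 0.8345

0.8345


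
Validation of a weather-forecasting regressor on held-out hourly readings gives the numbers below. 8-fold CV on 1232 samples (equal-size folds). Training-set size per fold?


Fold size = 1232/8 = 154
Training per fold = 1232 - 154 = 1078

1078


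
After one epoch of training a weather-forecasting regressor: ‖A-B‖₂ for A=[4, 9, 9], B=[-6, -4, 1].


d = √((4+ 6)² + (9+ 4)² + (9-1)²)
  = √(100 + 169 + 64)
  = √333 = 18.2483

18.2483


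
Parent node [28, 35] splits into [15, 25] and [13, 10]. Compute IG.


Parent = [28, 35], H_parent = 0.9911
H_left = 0.9544 (n=40), H_right = 0.9877 (n=23)
H_children = (40/63)·0.9544 + (23/63)·0.9877 = 0.9666
IG = 0.9911 - 0.9666 = 0.0245

0.0245


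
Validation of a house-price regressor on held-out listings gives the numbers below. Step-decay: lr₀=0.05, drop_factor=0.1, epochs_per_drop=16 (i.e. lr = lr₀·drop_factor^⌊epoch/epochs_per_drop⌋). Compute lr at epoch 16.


n_drops = ⌊16/16⌋ = 1
lr = 0.05·0.1^1 = 0.05·0.1 = 0.005

0.005


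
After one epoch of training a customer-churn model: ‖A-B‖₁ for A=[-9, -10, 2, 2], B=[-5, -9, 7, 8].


d = |-9+ 5| + |-10+ 9| + |2-7| + |2-8|
  = 4 + 1 + 5 + 6
  = 16

16


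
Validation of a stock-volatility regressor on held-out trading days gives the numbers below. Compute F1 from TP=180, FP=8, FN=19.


Precision = 180/188 = 0.9574
Recall = 180/199 = 0.9045
F1 = 2·P·R/(P+R) = 2·TP/(2·TP+FP+FN) = 360/(360+8+19) = 360/387 = 0.9302

0.9302


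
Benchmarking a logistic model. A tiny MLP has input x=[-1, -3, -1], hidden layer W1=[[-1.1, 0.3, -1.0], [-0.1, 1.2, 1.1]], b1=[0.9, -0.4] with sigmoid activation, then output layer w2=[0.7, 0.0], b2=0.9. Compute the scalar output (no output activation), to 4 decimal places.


z1[0] = (-1.1)·(-1) + (0.3)·(-3) + (-1.0)·(-1) + 0.9 = 2.1
z1[1] = (-0.1)·(-1) + (1.2)·(-3) + (1.1)·(-1) - 0.4 = -5.0
h = sigmoid(z1) = [0.8909, 0.0067]
output = (0.7)·(0.8909) + (0.0)·(0.0067) + 0.9 = 1.5236

1.5236


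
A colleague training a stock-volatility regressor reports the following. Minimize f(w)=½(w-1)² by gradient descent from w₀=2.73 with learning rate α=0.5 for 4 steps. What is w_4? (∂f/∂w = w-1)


step 1: grad = 2.73-1 = 1.73; w = 2.73 - 0.5·(1.73) = 1.865
step 2: grad = 1.865-1 = 0.865; w = 1.865 - 0.5·(0.865) = 1.4325
step 3: grad = 1.4325-1 = 0.4325; w = 1.4325 - 0.5·(0.4325) = 1.21625
step 4: grad = 1.21625-1 = 0.21625; w = 1.21625 - 0.5·(0.21625) = 1.108125

1.108125


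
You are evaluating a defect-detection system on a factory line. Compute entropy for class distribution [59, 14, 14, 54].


Probabilities: [59/141, 14/141, 14/141, 54/141] ≈ [0.4184, 0.0993, 0.0993, 0.383]
H = -((59/141)·log₂(59/141) + (14/141)·log₂(14/141) + (14/141)·log₂(14/141) + (54/141)·log₂(54/141))
  = 1.7179 bits

1.7179 bits


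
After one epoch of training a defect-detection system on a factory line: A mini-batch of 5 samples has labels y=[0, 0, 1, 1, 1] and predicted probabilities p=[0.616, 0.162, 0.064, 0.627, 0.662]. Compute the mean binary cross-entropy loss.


L[0] = -ln(1-0.616) = -ln(0.384) = 0.9571
L[1] = -ln(1-0.162) = -ln(0.838) = 0.1767
L[2] = -ln(0.064) = 2.7489
L[3] = -ln(0.627) = 0.4668
L[4] = -ln(0.662) = 0.4125
mean = (0.9571 + 0.1767 + 2.7489 + 0.4668 + 0.4125)/5 = 0.9524

0.9524


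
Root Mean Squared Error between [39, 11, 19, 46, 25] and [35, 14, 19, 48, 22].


MSE = 38/5 = 7.6
RMSE = √(38/5) = 2.7568

2.7568


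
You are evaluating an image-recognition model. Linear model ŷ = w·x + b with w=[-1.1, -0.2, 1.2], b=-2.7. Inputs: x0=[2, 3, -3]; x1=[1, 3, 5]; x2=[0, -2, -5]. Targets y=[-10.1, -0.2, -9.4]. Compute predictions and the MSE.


ŷ0 = (-1.1)·(2) + (-0.2)·(3) + (1.2)·(-3) - 2.7 = -9.1
ŷ1 = (-1.1)·(1) + (-0.2)·(3) + (1.2)·(5) - 2.7 = 1.6
ŷ2 = (-1.1)·(0) + (-0.2)·(-2) + (1.2)·(-5) - 2.7 = -8.3
errors² = [1.0, 3.24, 1.21]
MSE = 5.4500/3 = 1.8167

1.8167


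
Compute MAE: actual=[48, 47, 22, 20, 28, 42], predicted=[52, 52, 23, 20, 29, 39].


Absolute errors: |48-52|=4, |47-52|=5, |22-23|=1, |20-20|=0, |28-29|=1, |42-39|=3
Sum = 14
MAE = 14/6 = 7/3

7/3


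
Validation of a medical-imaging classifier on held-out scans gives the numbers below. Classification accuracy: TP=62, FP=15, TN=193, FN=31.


Accuracy = (TP+TN)/(TP+TN+FP+FN)
= (62+193)/(301)
= 255/301 = 84.72%

84.72%


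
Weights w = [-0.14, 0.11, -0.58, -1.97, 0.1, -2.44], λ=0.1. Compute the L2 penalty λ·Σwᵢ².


‖w‖₂² = (-0.14)² + (0.11)² + (-0.58)² + (-1.97)² + (0.1)² + (-2.44)²
     = 0.0196 + 0.0121 + 0.3364 + 3.8809 + 0.01 + 5.9536
     = 10.2126
λ·‖w‖₂² = 0.1·10.2126 = 1.02126

1.02126


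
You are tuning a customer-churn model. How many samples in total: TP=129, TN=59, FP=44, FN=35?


Total = TP + TN + FP + FN
= 129 + 59 + 44 + 35
= 267
(Predicted positive: 173, predicted negative: 94)

267


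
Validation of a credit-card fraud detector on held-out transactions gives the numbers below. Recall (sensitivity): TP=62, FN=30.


Recall = TP/(TP+FN)
= 62/(62+30)
= 62/92 = 67.39%

67.39%


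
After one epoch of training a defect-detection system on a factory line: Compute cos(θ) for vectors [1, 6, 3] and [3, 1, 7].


A·B = 1·3 + 6·1 + 3·7 = 30
‖A‖ = √46 = 6.7823, ‖B‖ = √59 = 7.6811
cos = 30/(√46·√59) = 30/√2714 = 0.5759

0.5759


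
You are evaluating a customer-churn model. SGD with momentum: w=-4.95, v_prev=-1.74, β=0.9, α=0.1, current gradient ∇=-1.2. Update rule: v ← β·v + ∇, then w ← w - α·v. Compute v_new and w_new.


v_new = 0.9·-1.74 - 1.2 = -1.566 - 1.2 = -2.766
w_new = -4.95 - 0.1·-2.766 = -4.95 + 0.2766 = -4.6734

v_new=-2.766, w_new=-4.6734


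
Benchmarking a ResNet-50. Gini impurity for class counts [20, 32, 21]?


Probabilities: [20/73, 32/73, 21/73] ≈ [0.274, 0.4384, 0.2877]
Σpᵢ² = (400 + 1024 + 441)/73² = 1865/5329
Gini = 1 - Σpᵢ² = 1 - 1865/5329 = 0.65

0.65


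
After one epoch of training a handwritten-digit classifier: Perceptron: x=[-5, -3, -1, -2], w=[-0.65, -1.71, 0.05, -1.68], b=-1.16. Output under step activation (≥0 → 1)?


z = (-5)·(-0.65) + (-3)·(-1.71) + (-1)·(0.05) + (-2)·(-1.68) - 1.16
  = 10.53
step(z) = 1 (z≥0)

1


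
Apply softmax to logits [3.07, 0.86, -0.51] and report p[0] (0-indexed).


Exponentials: e^3.07=21.5419, e^0.86=2.3632, e^-0.51=0.6005
Sum = 24.5056
Softmax = [0.8791, 0.0964, 0.0245]
p[0] = 21.5419/24.5056 = 0.8791

0.8791


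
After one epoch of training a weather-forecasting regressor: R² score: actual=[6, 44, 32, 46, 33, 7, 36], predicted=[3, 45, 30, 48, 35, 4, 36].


ȳ = 29.1429
SS_res = Σ(y-ŷ)² = 31
SS_tot = Σ(y-ȳ)² = 1600.86
R² = 1 - SS_res/SS_tot = 1 - 0.0194 = 0.9806

0.9806


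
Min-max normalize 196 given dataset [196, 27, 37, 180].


min=27, max=196
(196-27)/(196-27) = 169/169 = 1.0

1.0


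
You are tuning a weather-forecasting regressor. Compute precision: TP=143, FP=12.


Precision = TP/(TP+FP)
= 143/(143+12)
= 143/155 = 92.26%

92.26%


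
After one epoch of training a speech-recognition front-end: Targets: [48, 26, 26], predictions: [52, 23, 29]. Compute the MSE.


Squared errors: (48-52)²=16, (26-23)²=9, (26-29)²=9
Sum = 34
MSE = 34/3 = 34/3

34/3


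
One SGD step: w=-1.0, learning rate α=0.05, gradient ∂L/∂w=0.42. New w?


w_new = w - α·∇
= -1.0 - 0.05·0.42
= -1.0 - 0.021
= -1.021

-1.021


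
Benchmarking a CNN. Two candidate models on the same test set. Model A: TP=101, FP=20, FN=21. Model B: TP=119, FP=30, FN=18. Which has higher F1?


Model A: P=101/121=0.8347, R=101/122=0.8279, F1=2PR/(P+R)=2TP/(2TP+FP+FN)=202/243=0.8313
Model B: P=119/149=0.7987, R=119/137=0.8686, F1=2PR/(P+R)=2TP/(2TP+FP+FN)=238/286=0.8322
0.8313 < 0.8322 → Model B

Model B


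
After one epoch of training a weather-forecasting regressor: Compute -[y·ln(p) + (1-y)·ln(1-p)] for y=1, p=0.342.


BCE = -[y·ln(p) + (1-y)·ln(1-p)]
= -1·ln(0.342) - 0
= -ln(0.342) = 1.0729

1.0729


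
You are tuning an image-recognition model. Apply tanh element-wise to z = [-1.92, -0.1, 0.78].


tanh(-1.92) = -0.9579
tanh(-0.1) = -0.0997
tanh(0.78) = 0.6527
result = [-0.9579, -0.0997, 0.6527]

[-0.9579, -0.0997, 0.6527]


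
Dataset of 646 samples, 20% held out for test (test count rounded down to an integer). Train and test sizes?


Test = ⌊646·20/100⌋ = 129
Train = 646 - 129 = 517

Train: 517, Test: 129


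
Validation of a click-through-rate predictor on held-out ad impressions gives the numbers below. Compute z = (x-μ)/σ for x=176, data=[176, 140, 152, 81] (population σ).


μ = 137.25, σ = 34.9669
z = (176 - 137.25)/34.9669 = 1.1082

1.1082


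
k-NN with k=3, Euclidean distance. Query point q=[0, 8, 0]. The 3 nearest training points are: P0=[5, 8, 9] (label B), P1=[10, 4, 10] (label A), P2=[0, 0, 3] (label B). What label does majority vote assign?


d(q,P0) = 10.2956  (label B)
d(q,P1) = 14.6969  (label A)
d(q,P2) = 8.544  (label B)
Votes: A=1, B=2
Majority → B

B


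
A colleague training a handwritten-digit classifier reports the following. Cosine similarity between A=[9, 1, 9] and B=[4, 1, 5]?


A·B = 9·4 + 1·1 + 9·5 = 82
‖A‖ = √163 = 12.7671, ‖B‖ = √42 = 6.4807
cos = 82/(√163·√42) = 82/√6846 = 0.991

0.991


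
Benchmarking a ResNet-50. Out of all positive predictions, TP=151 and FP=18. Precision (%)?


Precision = TP/(TP+FP)
= 151/(151+18)
= 151/169 = 89.35%

89.35%


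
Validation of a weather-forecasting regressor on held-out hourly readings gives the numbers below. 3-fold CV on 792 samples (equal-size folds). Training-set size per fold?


Fold size = 792/3 = 264
Training per fold = 792 - 264 = 528

528


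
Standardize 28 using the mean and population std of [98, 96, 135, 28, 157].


μ = 102.8, σ = 43.9063
z = (28 - 102.8)/43.9063 = -1.7036

-1.7036


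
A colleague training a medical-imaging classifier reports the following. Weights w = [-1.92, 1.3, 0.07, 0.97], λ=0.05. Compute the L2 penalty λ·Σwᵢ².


‖w‖₂² = (-1.92)² + (1.3)² + (0.07)² + (0.97)²
     = 3.6864 + 1.69 + 0.0049 + 0.9409
     = 6.3222
λ·‖w‖₂² = 0.05·6.3222 = 0.31611

0.31611


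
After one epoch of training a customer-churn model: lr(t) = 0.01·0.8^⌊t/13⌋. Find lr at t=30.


n_drops = ⌊30/13⌋ = 2
lr = 0.01·0.8^2 = 0.01·0.64 = 0.0064

0.0064


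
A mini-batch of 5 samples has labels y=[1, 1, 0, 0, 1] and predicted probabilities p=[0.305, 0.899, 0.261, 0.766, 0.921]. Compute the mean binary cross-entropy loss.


L[0] = -ln(0.305) = 1.1874
L[1] = -ln(0.899) = 0.1065
L[2] = -ln(1-0.261) = -ln(0.739) = 0.3025
L[3] = -ln(1-0.766) = -ln(0.234) = 1.4524
L[4] = -ln(0.921) = 0.0823
mean = (1.1874 + 0.1065 + 0.3025 + 1.4524 + 0.0823)/5 = 0.6262

0.6262


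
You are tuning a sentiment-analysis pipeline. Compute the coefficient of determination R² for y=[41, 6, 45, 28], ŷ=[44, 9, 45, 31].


ȳ = 30
SS_res = Σ(y-ŷ)² = 27
SS_tot = Σ(y-ȳ)² = 926
R² = 1 - SS_res/SS_tot = 1 - 0.0292 = 0.9708

0.9708


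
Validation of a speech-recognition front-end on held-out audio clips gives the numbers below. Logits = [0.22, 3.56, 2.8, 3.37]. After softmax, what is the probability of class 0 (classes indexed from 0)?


Exponentials: e^0.22=1.2461, e^3.56=35.1632, e^2.8=16.4446, e^3.37=29.0785
Sum = 81.9324
Softmax = [0.0152, 0.4292, 0.2007, 0.3549]
p[0] = 1.2461/81.9324 = 0.0152

0.0152


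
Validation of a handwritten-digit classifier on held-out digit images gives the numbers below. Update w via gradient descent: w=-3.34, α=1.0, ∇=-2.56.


w_new = w - α·∇
= -3.34 - 1.0·-2.56
= -3.34 + 2.56
= -0.78

-0.78


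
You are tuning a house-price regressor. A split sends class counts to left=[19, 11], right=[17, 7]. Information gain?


Parent = [36, 18], H_parent = 0.9183
H_left = 0.9481 (n=30), H_right = 0.8709 (n=24)
H_children = (30/54)·0.9481 + (24/54)·0.8709 = 0.9138
IG = 0.9183 - 0.9138 = 0.0045

0.0045


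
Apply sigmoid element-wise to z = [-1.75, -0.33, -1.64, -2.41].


σ(-1.75) = 1/(1+e^1.75) = 0.148
σ(-0.33) = 1/(1+e^0.33) = 0.4182
σ(-1.64) = 1/(1+e^1.64) = 0.1625
σ(-2.41) = 1/(1+e^2.41) = 0.0824
result = [0.148, 0.4182, 0.1625, 0.0824]

[0.148, 0.4182, 0.1625, 0.0824]


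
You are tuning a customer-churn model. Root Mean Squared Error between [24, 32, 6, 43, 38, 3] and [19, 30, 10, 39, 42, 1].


MSE = 81/6 = 13.5
RMSE = √(81/6) = 3.6742

3.6742


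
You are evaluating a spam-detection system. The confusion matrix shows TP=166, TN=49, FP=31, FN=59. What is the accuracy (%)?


Accuracy = (TP+TN)/(TP+TN+FP+FN)
= (166+49)/(305)
= 215/305 = 70.49%

70.49%


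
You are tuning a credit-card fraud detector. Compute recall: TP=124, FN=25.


Recall = TP/(TP+FN)
= 124/(124+25)
= 124/149 = 83.22%

83.22%


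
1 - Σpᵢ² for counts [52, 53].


Probabilities: [52/105, 53/105] ≈ [0.4952, 0.5048]
Σpᵢ² = (2704 + 2809)/105² = 5513/11025
Gini = 1 - Σpᵢ² = 1 - 5513/11025 = 0.5

0.5


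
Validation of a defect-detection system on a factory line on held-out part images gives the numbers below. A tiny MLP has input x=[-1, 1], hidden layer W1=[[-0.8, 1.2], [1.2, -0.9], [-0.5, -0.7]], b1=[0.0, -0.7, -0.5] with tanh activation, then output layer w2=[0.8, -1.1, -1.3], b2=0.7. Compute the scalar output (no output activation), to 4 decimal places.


z1[0] = (-0.8)·(-1) + (1.2)·(1) + 0.0 = 2.0
z1[1] = (1.2)·(-1) + (-0.9)·(1) - 0.7 = -2.8
z1[2] = (-0.5)·(-1) + (-0.7)·(1) - 0.5 = -0.7
h = tanh(z1) = [0.964, -0.9926, -0.6044]
output = (0.8)·(0.964) + (-1.1)·(-0.9926) + (-1.3)·(-0.6044) + 0.7 = 3.3488

3.3488


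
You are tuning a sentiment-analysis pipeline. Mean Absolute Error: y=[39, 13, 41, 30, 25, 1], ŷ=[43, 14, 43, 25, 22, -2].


Absolute errors: |39-43|=4, |13-14|=1, |41-43|=2, |30-25|=5, |25-22|=3, |1+ 2|=3
Sum = 18
MAE = 18/6 = 3

3


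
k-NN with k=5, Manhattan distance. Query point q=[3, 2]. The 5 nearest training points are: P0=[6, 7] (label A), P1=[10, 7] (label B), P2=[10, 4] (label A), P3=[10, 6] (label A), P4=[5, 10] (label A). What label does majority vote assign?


d(q,P0) = 8  (label A)
d(q,P1) = 12  (label B)
d(q,P2) = 9  (label A)
d(q,P3) = 11  (label A)
d(q,P4) = 10  (label A)
Votes: A=4, B=1
Majority → A

A


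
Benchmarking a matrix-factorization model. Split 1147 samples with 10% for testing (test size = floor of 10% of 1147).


Test = ⌊1147·10/100⌋ = 114
Train = 1147 - 114 = 1033

Train: 1033, Test: 114


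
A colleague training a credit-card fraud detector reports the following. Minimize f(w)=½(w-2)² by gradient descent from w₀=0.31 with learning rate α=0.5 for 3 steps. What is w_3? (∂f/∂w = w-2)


step 1: grad = 0.31-2 = -1.69; w = 0.31 - 0.5·(-1.69) = 1.155
step 2: grad = 1.155-2 = -0.845; w = 1.155 - 0.5·(-0.845) = 1.5775
step 3: grad = 1.5775-2 = -0.4225; w = 1.5775 - 0.5·(-0.4225) = 1.78875

1.78875


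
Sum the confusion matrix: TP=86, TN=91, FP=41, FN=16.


Total = TP + TN + FP + FN
= 86 + 91 + 41 + 16
= 234
(Predicted positive: 127, predicted negative: 107)

234


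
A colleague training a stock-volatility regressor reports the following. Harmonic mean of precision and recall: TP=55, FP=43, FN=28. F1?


Precision = 55/98 = 0.5612
Recall = 55/83 = 0.6627
F1 = 2·P·R/(P+R) = 2·TP/(2·TP+FP+FN) = 110/(110+43+28) = 110/181 = 0.6077

0.6077


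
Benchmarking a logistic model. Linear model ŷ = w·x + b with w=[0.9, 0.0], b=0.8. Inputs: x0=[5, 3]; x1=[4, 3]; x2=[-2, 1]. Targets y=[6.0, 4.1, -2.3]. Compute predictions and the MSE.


ŷ0 = (0.9)·(5) + (0.0)·(3) + 0.8 = 5.3
ŷ1 = (0.9)·(4) + (0.0)·(3) + 0.8 = 4.4
ŷ2 = (0.9)·(-2) + (0.0)·(1) + 0.8 = -1.0
errors² = [0.49, 0.09, 1.69]
MSE = 2.2700/3 = 0.7567

0.7567


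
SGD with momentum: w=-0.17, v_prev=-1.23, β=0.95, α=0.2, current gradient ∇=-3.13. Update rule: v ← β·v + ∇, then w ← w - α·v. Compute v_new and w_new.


v_new = 0.95·-1.23 - 3.13 = -1.1685 - 3.13 = -4.2985
w_new = -0.17 - 0.2·-4.2985 = -0.17 + 0.8597 = 0.6897

v_new=-4.2985, w_new=0.6897


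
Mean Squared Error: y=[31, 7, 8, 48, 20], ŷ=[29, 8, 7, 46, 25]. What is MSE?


Squared errors: (31-29)²=4, (7-8)²=1, (8-7)²=1, (48-46)²=4, (20-25)²=25
Sum = 35
MSE = 35/5 = 7

7


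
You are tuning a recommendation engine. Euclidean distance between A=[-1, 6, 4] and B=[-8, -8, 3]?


d = √((-1+ 8)² + (6+ 8)² + (4-3)²)
  = √(49 + 196 + 1)
  = √246 = 15.6844

15.6844


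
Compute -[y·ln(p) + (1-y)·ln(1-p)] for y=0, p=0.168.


BCE = -[y·ln(p) + (1-y)·ln(1-p)]
= -0 - 1·ln(1-0.168)
= -ln(0.832) = 0.1839

0.1839


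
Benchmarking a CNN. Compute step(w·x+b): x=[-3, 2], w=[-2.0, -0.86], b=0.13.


z = (-3)·(-2.0) + (2)·(-0.86) + 0.13
  = 4.41
step(z) = 1 (z≥0)

1


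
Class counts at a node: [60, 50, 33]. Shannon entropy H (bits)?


Probabilities: [60/143, 50/143, 33/143] ≈ [0.4196, 0.3497, 0.2308]
H = -((60/143)·log₂(60/143) + (50/143)·log₂(50/143) + (33/143)·log₂(33/143))
  = 1.544 bits

1.544 bits


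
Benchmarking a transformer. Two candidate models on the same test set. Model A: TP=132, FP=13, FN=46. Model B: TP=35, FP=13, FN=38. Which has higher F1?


Model A: P=132/145=0.9103, R=132/178=0.7416, F1=2PR/(P+R)=2TP/(2TP+FP+FN)=264/323=0.8173
Model B: P=35/48=0.7292, R=35/73=0.4795, F1=2PR/(P+R)=2TP/(2TP+FP+FN)=70/121=0.5785
0.8173 > 0.5785 → Model A

Model A


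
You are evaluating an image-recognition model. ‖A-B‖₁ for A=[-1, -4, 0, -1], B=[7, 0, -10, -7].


d = |-1-7| + |-4-0| + |0+ 10| + |-1+ 7|
  = 8 + 4 + 10 + 6
  = 28

28


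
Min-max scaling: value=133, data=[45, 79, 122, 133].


min=45, max=133
(133-45)/(133-45) = 88/88 = 1.0

1.0


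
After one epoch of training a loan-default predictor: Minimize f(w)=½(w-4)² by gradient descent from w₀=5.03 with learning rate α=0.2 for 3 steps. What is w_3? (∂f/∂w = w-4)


step 1: grad = 5.03-4 = 1.03; w = 5.03 - 0.2·(1.03) = 4.824
step 2: grad = 4.824-4 = 0.824; w = 4.824 - 0.2·(0.824) = 4.6592
step 3: grad = 4.6592-4 = 0.6592; w = 4.6592 - 0.2·(0.6592) = 4.52736

4.52736


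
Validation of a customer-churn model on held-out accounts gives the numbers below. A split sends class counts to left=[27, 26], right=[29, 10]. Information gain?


Parent = [56, 36], H_parent = 0.9656
H_left = 0.9997 (n=53), H_right = 0.8213 (n=39)
H_children = (53/92)·0.9997 + (39/92)·0.8213 = 0.9241
IG = 0.9656 - 0.9241 = 0.0415

0.0415


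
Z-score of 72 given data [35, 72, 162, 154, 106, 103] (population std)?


μ = 105.3333, σ = 44.0517
z = (72 - 105.3333)/44.0517 = -0.7567

-0.7567


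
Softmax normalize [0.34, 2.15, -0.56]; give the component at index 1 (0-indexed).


Exponentials: e^0.34=1.4049, e^2.15=8.5849, e^-0.56=0.5712
Sum = 10.561
Softmax = [0.133, 0.8129, 0.0541]
p[1] = 8.5849/10.561 = 0.8129

0.8129


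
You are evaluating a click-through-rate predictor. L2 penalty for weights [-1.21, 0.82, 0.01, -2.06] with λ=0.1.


‖w‖₂² = (-1.21)² + (0.82)² + (0.01)² + (-2.06)²
     = 1.4641 + 0.6724 + 0.0001 + 4.2436
     = 6.3802
λ·‖w‖₂² = 0.1·6.3802 = 0.63802

0.63802


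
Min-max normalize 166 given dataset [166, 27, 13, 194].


min=13, max=194
(166-13)/(194-13) = 153/181 = 0.8453

0.8453


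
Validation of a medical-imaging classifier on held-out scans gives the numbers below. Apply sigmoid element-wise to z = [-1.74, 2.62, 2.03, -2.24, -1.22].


σ(-1.74) = 1/(1+e^1.74) = 0.1493
σ(2.62) = 1/(1+e^-2.62) = 0.9321
σ(2.03) = 1/(1+e^-2.03) = 0.8839
σ(-2.24) = 1/(1+e^2.24) = 0.0962
σ(-1.22) = 1/(1+e^1.22) = 0.2279
result = [0.1493, 0.9321, 0.8839, 0.0962, 0.2279]

[0.1493, 0.9321, 0.8839, 0.0962, 0.2279]


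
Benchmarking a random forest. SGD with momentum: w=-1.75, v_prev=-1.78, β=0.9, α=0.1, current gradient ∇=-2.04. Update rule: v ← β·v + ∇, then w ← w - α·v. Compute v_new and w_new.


v_new = 0.9·-1.78 - 2.04 = -1.602 - 2.04 = -3.642
w_new = -1.75 - 0.1·-3.642 = -1.75 + 0.3642 = -1.3858

v_new=-3.642, w_new=-1.3858


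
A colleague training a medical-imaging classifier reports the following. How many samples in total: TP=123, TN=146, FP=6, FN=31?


Total = TP + TN + FP + FN
= 123 + 146 + 6 + 31
= 306
(Predicted positive: 129, predicted negative: 177)

306


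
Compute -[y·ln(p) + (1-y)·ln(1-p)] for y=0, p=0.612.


BCE = -[y·ln(p) + (1-y)·ln(1-p)]
= -0 - 1·ln(1-0.612)
= -ln(0.388) = 0.9467

0.9467


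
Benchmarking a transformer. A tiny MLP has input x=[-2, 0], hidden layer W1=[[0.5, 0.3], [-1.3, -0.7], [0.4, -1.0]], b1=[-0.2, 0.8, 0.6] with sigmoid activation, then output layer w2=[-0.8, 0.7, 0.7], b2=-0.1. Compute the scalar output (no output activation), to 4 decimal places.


z1[0] = (0.5)·(-2) + (0.3)·(0) - 0.2 = -1.2
z1[1] = (-1.3)·(-2) + (-0.7)·(0) + 0.8 = 3.4
z1[2] = (0.4)·(-2) + (-1.0)·(0) + 0.6 = -0.2
h = sigmoid(z1) = [0.2315, 0.9677, 0.4502]
output = (-0.8)·(0.2315) + (0.7)·(0.9677) + (0.7)·(0.4502) - 0.1 = 0.7073

0.7073


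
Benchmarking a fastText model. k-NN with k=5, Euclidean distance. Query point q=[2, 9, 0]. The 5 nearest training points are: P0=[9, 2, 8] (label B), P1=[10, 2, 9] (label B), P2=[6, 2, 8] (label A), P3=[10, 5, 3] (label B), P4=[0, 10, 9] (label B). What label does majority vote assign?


d(q,P0) = 12.7279  (label B)
d(q,P1) = 13.9284  (label B)
d(q,P2) = 11.3578  (label A)
d(q,P3) = 9.434  (label B)
d(q,P4) = 9.2736  (label B)
Votes: A=1, B=4
Majority → B

B


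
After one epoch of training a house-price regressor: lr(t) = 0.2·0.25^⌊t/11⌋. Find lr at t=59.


n_drops = ⌊59/11⌋ = 5
lr = 0.2·0.25^5 = 0.2·0.0009765625 = 0.0001953125

0.0001953125


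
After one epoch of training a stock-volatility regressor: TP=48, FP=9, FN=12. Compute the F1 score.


Precision = 48/57 = 0.8421
Recall = 48/60 = 0.8
F1 = 2·P·R/(P+R) = 2·TP/(2·TP+FP+FN) = 96/(96+9+12) = 96/117 = 0.8205

0.8205


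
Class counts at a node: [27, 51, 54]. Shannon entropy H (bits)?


Probabilities: [27/132, 51/132, 54/132] ≈ [0.2045, 0.3864, 0.4091]
H = -((27/132)·log₂(27/132) + (51/132)·log₂(51/132) + (54/132)·log₂(54/132))
  = 1.5259 bits

1.5259 bits


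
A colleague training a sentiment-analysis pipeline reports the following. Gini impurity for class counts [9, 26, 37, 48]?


Probabilities: [9/120, 26/120, 37/120, 48/120] ≈ [0.075, 0.2167, 0.3083, 0.4]
Σpᵢ² = (81 + 676 + 1369 + 2304)/120² = 4430/14400
Gini = 1 - Σpᵢ² = 1 - 4430/14400 = 0.6924

0.6924


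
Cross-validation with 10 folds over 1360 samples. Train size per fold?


Fold size = 1360/10 = 136
Training per fold = 1360 - 136 = 1224

1224


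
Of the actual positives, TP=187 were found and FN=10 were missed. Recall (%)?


Recall = TP/(TP+FN)
= 187/(187+10)
= 187/197 = 94.92%

94.92%


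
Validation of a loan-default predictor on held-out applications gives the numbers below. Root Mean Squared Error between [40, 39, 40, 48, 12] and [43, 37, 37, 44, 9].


MSE = 47/5 = 9.4
RMSE = √(47/5) = 3.0659

3.0659


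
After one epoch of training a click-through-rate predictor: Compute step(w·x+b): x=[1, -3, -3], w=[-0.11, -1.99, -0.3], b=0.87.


z = (1)·(-0.11) + (-3)·(-1.99) + (-3)·(-0.3) + 0.87
  = 7.63
step(z) = 1 (z≥0)

1
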